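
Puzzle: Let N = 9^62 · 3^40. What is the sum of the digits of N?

378

9^62 · 3^40 = 1769643454279976222562683176742209046547931058497932902345838739841697520771281
Sum of its 79 digits: 378.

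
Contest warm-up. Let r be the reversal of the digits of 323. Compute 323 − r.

0

Reverse of 323 is 323.
323 − 323 = 0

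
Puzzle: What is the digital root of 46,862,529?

6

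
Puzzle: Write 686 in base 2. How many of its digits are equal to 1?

686 in base 2 is 1010101110.
The digit 1 appears 6 times.

6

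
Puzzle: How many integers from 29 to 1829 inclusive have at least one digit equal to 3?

The integers in [29, 1829] that have at least one digit equal to 3: 30, 31, 32, 33, 34, 35, …, 1813, 1823.
504 qualify.

504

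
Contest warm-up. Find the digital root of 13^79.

The digital root of n equals n mod 9 (or 9 when 9 | n), so we need 13^79 mod 9.
13^79 ≡ 4 (mod 9), so the digital root is 4.

4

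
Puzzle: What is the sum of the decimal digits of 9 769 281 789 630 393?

90

9+7+6+9+2+8+1+7+8+9+6+3+0+3+9+3 = 90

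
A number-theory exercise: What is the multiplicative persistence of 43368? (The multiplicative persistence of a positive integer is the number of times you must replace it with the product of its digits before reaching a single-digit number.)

3

43368 → 1728 → 112 → 2 (3 steps)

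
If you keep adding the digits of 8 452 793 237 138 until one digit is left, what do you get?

8

8+4+5+2+7+9+3+2+3+7+1+3+8 = 62
6+2 = 8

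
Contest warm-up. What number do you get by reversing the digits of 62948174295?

59247184926

Reversing 62948174295 gives 59247184926.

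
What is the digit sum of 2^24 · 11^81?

2^24 · 11^81 = 37803098140001383016821619801229720905284507548724733475329901055208592870779470025301426176
Sum of its 92 digits: 368.

368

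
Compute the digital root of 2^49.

2

The digital root of n equals n mod 9 (or 9 when 9 | n), so we need 2^49 mod 9.
2^49 ≡ 2 (mod 9), so the digital root is 2.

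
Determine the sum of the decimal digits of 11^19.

11^19 = 61159090448414546291
Sum of its 20 digits: 83.

83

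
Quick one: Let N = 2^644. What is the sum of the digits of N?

2^644 = 72999049881955123498258745691204661198291656115976958889267080286388402675338838184094604981077942396458276953177510516971019275542007007972042581115555427012031914789764239201325987075945660416
Sum of its 194 digits: 904.

904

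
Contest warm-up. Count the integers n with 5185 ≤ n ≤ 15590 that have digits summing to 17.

The integers in [5185, 15590] that have digits summing to 17: 5192, 5219, 5228, 5237, 5246, 5255, …, 15551, 15560.
707 qualify.

707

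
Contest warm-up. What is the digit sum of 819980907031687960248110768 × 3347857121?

172

819980907031687960248110768 × 3347857121 = 2745178918690075510366602561445578928
Sum of its 37 digits: 172.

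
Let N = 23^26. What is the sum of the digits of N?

178

23^26 = 254052654154149545721997685422868689
Sum of its 36 digits: 178.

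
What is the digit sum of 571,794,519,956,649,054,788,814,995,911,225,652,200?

5+7+1+7+9+4+5+1+9+9+5+6+6+4+9+0+5+4+7+8+8+8+1+4+9+9+5+9+1+1+2+2+5+6+5+2+2+0+0 = 190

190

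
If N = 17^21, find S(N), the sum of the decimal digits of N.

116

17^21 = 69091933913008732880827217
Sum of its 26 digits: 116.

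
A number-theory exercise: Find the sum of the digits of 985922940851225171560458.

108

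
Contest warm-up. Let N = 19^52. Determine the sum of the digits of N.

19^52 = 3127427491907749548018497790443751608857168317658177523074947729361
Sum of its 67 digits: 325.

325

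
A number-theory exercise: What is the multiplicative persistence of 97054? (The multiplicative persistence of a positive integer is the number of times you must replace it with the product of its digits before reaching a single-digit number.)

97054 → 0 (1 step)

1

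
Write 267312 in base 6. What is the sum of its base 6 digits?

17

267312 in base 6 is 5421320.
Digit sum: 5+4+2+1+3+2+0 = 17.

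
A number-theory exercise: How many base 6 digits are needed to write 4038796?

9

4038796 in base 6 is 222322044, which has 9 digits.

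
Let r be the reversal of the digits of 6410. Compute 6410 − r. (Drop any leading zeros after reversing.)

Reverse of 6410 is 146.
6410 − 146 = 6264

6264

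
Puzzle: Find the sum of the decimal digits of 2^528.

2^528 = 878694100496718043517683302282418331810487718418343092402491322775749527474899974671687634004666183037093927858109549828751614463963730408009475621262727315456
Sum of its 159 digits: 721.

721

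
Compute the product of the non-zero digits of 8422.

128

8×4×2×2 = 128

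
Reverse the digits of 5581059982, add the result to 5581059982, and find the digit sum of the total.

Reversal of 5581059982 is 2899501855; 5581059982 + 2899501855 = 8480561837.
Digit sum of 8480561837: 8+4+8+0+5+6+1+8+3+7 = 50.

50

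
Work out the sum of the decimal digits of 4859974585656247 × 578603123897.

128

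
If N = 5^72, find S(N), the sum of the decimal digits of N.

217

5^72 = 211758236813575084767080625169910490512847900390625
Sum of its 51 digits: 217.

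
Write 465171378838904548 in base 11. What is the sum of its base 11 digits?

108

465171378838904548 in base 11 is A13A3A3399A804A78.
Digit sum: 10+1+3+10+3+10+3+3+9+9+10+8+0+4+10+7+8 = 108.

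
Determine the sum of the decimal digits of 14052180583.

37

1+4+0+5+2+1+8+0+5+8+3 = 37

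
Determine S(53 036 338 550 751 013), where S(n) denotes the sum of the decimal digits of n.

5+3+0+3+6+3+3+8+5+5+0+7+5+1+0+1+3 = 58

58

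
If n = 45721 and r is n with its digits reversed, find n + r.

Reverse of 45721 is 12754.
45721 + 12754 = 58475

58475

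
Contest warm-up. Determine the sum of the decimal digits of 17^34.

17^34 = 684326450885775034048946719925754910487329
Sum of its 42 digits: 208.

208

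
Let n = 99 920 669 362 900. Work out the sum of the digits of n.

70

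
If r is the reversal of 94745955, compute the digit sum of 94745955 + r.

24

Reversal of 94745955 is 55954749; 94745955 + 55954749 = 150700704.
Digit sum of 150700704: 1+5+0+7+0+0+7+0+4 = 24.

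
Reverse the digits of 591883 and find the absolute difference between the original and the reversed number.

203688

Reverse of 591883 is 388195.
|591883 − 388195| = 203688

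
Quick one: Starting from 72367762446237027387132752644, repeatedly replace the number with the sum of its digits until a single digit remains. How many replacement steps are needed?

3

72367762446237027387132752644 → 127 → 10 → 1 (3 steps)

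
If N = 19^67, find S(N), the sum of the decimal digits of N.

397

19^67 = 47477874031374283688152885768007016140999246110209780956677425527590451521627915156939
Sum of its 86 digits: 397.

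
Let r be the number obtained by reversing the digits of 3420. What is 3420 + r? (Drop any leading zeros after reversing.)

3663

Reverse of 3420 is 243.
3420 + 243 = 3663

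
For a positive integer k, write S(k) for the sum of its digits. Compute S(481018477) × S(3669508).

S(481018477) = 4+8+1+0+1+8+4+7+7 = 40.
S(3669508) = 3+6+6+9+5+0+8 = 37.
40 · 37 = 1480.

1480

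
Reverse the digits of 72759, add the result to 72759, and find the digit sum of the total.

Reversal of 72759 is 95727; 72759 + 95727 = 168486.
Digit sum of 168486: 1+6+8+4+8+6 = 33.

33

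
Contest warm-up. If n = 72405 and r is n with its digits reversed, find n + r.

Reverse of 72405 is 50427.
72405 + 50427 = 122832

122832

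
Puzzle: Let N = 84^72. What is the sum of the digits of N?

84^72 = 3532714951971506398689296390097834602333516233089629237273927962657127472522915763766897339152003859058802103856862125787694614920724217856
Sum of its 139 digits: 648.

648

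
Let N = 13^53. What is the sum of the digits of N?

241

13^53 = 109395050288514219040366056833567359441133418834382438145053
Sum of its 60 digits: 241.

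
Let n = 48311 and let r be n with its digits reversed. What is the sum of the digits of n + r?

Reversal of 48311 is 11384; 48311 + 11384 = 59695.
Digit sum of 59695: 5+9+6+9+5 = 34.

34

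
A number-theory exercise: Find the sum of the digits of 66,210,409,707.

6+6+2+1+0+4+0+9+7+0+7 = 42

42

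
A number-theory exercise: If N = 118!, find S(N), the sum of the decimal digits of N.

756

118! = 468452584975429065657431236280838416439267950499862031533310318788629800927518416622330123618486343228862579684398745837012213486653229822121742374957258403779058860032000000000000000000000000000
Sum of its 195 digits: 756.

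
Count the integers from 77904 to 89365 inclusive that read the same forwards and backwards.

The integers in [77904, 89365] that read the same forwards and backwards: 77977, 78087, 78187, 78287, 78387, 78487, …, 89198, 89298.
114 qualify.

114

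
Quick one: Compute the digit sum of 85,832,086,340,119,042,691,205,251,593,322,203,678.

145

8+5+8+3+2+0+8+6+3+4+0+1+1+9+0+4+2+6+9+1+2+0+5+2+5+1+5+9+3+3+2+2+2+0+3+6+7+8 = 145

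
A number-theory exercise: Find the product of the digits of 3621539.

3×6×2×1×5×3×9 = 4860

4860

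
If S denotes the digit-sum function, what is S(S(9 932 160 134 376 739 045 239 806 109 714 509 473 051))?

13

First digit sum: 166.
1+6+6 = 13.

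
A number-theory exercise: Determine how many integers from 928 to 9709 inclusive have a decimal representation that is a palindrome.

The integers in [928, 9709] that have a decimal representation that is a palindrome: 929, 939, 949, 959, 969, 979, …, 9559, 9669.
95 qualify.

95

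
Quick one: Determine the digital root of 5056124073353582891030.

5+0+5+6+1+2+4+0+7+3+3+5+3+5+8+2+8+9+1+0+3+0 = 80
8+0 = 8

8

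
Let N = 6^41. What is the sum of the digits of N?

126

6^41 = 80204967233062404407033075859456
Sum of its 32 digits: 126.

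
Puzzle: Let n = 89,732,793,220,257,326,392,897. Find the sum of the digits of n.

8+9+7+3+2+7+9+3+2+2+0+2+5+7+3+2+6+3+9+2+8+9+7 = 115

115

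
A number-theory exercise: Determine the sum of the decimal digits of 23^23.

146

23^23 = 20880467999847912034355032910567
Sum of its 32 digits: 146.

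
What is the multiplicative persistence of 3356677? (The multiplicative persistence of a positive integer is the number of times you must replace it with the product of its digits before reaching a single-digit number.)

3356677 → 79380 → 0 (2 steps)

2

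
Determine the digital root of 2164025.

2+1+6+4+0+2+5 = 20
2+0 = 2

2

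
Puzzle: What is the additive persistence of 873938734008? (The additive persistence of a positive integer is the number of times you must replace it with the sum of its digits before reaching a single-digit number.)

873938734008 → 60 → 6 (2 steps)

2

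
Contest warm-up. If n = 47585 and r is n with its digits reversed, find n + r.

106159

Reverse of 47585 is 58574.
47585 + 58574 = 106159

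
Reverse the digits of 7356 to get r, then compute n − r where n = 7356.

819

Reverse of 7356 is 6537.
7356 − 6537 = 819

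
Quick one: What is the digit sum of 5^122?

376

5^122 = 18807909613156600127499784595555930845098648908353400344140027300454676151275634765625
Sum of its 86 digits: 376.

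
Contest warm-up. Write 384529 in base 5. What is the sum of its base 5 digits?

17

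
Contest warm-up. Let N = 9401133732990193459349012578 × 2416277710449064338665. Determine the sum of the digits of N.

209

9401133732990193459349012578 × 2416277710449064338665 = 22715749891975010006919274121484009274760336728370
Sum of its 50 digits: 209.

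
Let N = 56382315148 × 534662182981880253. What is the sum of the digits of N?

126

56382315148 × 534662182981880253 = 30145491698602014798243972444
Sum of its 29 digits: 126.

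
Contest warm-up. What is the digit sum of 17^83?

422

17^83 = 1340480418895698023067411176743717312981007012239556134605753941864386337047277655624320393544131928113
Sum of its 103 digits: 422.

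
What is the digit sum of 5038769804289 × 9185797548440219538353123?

156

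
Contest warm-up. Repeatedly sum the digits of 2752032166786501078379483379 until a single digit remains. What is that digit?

3

2+7+5+2+0+3+2+1+6+6+7+8+6+5+0+1+0+7+8+3+7+9+4+8+3+3+7+9 = 129
1+2+9 = 12
1+2 = 3
(Equivalently, 2752032166786501078379483379 mod 9 = 3.)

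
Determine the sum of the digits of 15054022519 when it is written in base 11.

15054022519 in base 11 is 642566AA28.
Digit sum: 6+4+2+5+6+6+10+10+2+8 = 59.

59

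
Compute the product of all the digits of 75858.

11200

7×5×8×5×8 = 11200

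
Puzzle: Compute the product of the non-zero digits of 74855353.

7×4×8×5×5×3×5×3 = 252000

252000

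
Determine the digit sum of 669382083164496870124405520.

113

6+6+9+3+8+2+0+8+3+1+6+4+4+9+6+8+7+0+1+2+4+4+0+5+5+2+0 = 113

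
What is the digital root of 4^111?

1

The digital root of n equals n mod 9 (or 9 when 9 | n), so we need 4^111 mod 9.
4^111 ≡ 1 (mod 9), so the digital root is 1.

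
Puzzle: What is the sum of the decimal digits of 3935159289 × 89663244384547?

90

3935159289 × 89663244384547 = 352839149021727215107083
Sum of its 24 digits: 90.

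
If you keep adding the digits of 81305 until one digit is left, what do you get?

8+1+3+0+5 = 17
1+7 = 8

8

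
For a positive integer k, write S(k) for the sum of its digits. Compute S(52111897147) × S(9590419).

1702

S(52111897147) = 5+2+1+1+1+8+9+7+1+4+7 = 46.
S(9590419) = 9+5+9+0+4+1+9 = 37.
46 · 37 = 1702.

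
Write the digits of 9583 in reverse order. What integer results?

3859

Reversing 9583 gives 3859.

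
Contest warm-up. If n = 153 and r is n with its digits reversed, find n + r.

Reverse of 153 is 351.
153 + 351 = 504

504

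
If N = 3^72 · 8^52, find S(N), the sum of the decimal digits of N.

378

3^72 · 8^52 = 2057830801335835726263239158710477921874113140372899046789386909574667463060094976
Sum of its 82 digits: 378.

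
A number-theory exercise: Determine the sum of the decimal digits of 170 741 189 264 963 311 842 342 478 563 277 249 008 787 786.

211

1+7+0+7+4+1+1+8+9+2+6+4+9+6+3+3+1+1+8+4+2+3+4+2+4+7+8+5+6+3+2+7+7+2+4+9+0+0+8+7+8+7+7+8+6 = 211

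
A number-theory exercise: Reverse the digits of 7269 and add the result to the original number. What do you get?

16896

Reverse of 7269 is 9627.
7269 + 9627 = 16896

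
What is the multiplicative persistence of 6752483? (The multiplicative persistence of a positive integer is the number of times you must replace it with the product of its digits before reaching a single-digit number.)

6752483 → 40320 → 0 (2 steps)

2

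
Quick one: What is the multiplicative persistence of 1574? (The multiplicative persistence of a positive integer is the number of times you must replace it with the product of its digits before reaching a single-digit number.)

2

1574 → 140 → 0 (2 steps)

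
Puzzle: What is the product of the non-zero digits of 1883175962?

1×8×8×3×1×7×5×9×6×2 = 725760

725760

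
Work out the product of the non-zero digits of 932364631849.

20155392

9×3×2×3×6×4×6×3×1×8×4×9 = 20155392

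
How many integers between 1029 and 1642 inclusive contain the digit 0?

180

The integers in [1029, 1642] that contain the digit 0: 1029, 1030, 1031, 1032, 1033, 1034, …, 1630, 1640.
180 qualify.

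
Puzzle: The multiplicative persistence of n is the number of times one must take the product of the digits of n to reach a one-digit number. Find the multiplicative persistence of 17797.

2

17797 → 3087 → 0 (2 steps)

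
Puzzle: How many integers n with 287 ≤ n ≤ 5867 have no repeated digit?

The integers in [287, 5867] that have no repeated digit: 287, 289, 290, 291, 293, 294, …, 5864, 5867.
2963 qualify.

2963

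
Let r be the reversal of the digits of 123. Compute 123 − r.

-198

Reverse of 123 is 321.
123 − 321 = -198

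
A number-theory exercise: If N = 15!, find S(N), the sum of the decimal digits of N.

45

15! = 1307674368000
Sum of its 13 digits: 45.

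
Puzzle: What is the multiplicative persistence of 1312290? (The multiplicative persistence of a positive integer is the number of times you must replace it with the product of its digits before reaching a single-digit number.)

1312290 → 0 (1 step)

1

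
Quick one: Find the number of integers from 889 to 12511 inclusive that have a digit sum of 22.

600

The integers in [889, 12511] that have a digit sum of 22: 895, 949, 958, 967, 976, 985, …, 12487, 12496.
600 qualify.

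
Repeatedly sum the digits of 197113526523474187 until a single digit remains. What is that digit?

1+9+7+1+1+3+5+2+6+5+2+3+4+7+4+1+8+7 = 76
7+6 = 13
1+3 = 4

4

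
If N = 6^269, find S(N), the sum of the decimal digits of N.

6^269 = 210225964274934241825544991768463836354856449070776537520878906944001171095107695874542277635340754891241717639717698524126109285700950203546258026786712526131711378801115251219234207425547293099045082676330496
Sum of its 210 digits: 909.

909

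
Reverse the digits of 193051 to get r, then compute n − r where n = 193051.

42660

Reverse of 193051 is 150391.
193051 − 150391 = 42660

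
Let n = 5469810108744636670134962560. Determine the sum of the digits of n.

121

5+4+6+9+8+1+0+1+0+8+7+4+4+6+3+6+6+7+0+1+3+4+9+6+2+5+6+0 = 121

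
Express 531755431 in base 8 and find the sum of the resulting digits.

531755431 in base 8 is 3754370647.
Digit sum: 3+7+5+4+3+7+0+6+4+7 = 46.

46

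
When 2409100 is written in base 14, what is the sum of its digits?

44

2409100 in base 14 is 469D48.
Digit sum: 4+6+9+13+4+8 = 44.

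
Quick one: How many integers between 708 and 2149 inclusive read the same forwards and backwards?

41

The integers in [708, 2149] that read the same forwards and backwards: 717, 727, 737, 747, 757, 767, …, 2002, 2112.
41 qualify.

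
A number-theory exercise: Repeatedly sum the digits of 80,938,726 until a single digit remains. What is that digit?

7

8+0+9+3+8+7+2+6 = 43
4+3 = 7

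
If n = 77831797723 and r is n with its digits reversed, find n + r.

110611511600

Reverse of 77831797723 is 32779713877.
77831797723 + 32779713877 = 110611511600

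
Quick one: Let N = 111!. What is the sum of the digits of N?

111! = 1762952551090244663872161047107075788761409536026565516041574063347346955087248316436555574598462315773196047662837978913145847497199871623320096254145331200000000000000000000000000
Sum of its 181 digits: 693.

693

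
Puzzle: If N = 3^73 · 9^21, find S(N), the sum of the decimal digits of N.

225

3^73 · 9^21 = 7395104114874202511988394360121831439224179537192802907
Sum of its 55 digits: 225.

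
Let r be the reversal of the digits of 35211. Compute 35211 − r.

23958

Reverse of 35211 is 11253.
35211 − 11253 = 23958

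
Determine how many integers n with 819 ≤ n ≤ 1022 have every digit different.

129

The integers in [819, 1022] that have every digit different: 819, 820, 821, 823, 824, 825, …, 986, 987.
129 qualify.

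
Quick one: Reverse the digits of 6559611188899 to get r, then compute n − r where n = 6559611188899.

Reverse of 6559611188899 is 9988811169556.
6559611188899 − 9988811169556 = -3429199980657

-3429199980657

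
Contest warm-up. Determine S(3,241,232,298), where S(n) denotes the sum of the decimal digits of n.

36

3+2+4+1+2+3+2+2+9+8 = 36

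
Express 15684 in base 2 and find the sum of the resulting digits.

7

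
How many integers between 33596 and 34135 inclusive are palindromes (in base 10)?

5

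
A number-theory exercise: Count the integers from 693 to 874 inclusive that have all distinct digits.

138

The integers in [693, 874] that have all distinct digits: 693, 694, 695, 697, 698, 701, …, 873, 874.
138 qualify.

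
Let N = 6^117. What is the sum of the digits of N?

432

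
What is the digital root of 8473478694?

6

8+4+7+3+4+7+8+6+9+4 = 60
6+0 = 6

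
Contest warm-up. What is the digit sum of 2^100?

115

2^100 = 1267650600228229401496703205376
Sum of its 31 digits: 115.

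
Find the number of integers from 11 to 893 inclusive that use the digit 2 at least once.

251

The integers in [11, 893] that use the digit 2 at least once: 12, 20, 21, 22, 23, 24, …, 882, 892.
251 qualify.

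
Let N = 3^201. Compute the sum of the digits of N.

3^201 = 796841966627624308016343966107338880487700357960183487923724885217277472703906548983154097132003
Sum of its 96 digits: 441.

441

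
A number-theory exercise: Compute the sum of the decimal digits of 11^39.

11^39 = 41144777789250865278081232758997200423491
Sum of its 41 digits: 188.

188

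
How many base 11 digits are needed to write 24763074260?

10

24763074260 in base 11 is A558123231, which has 10 digits.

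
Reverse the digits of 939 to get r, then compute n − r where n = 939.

0

Reverse of 939 is 939.
939 − 939 = 0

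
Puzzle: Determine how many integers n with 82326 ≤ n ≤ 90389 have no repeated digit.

2382

The integers in [82326, 90389] that have no repeated digit: 82340, 82341, 82345, 82346, 82347, 82349, …, 90386, 90387.
2382 qualify.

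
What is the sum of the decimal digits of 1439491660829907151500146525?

1+4+3+9+4+9+1+6+6+0+8+2+9+9+0+7+1+5+1+5+0+0+1+4+6+5+2+5 = 113

113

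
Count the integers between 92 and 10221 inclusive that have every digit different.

The integers in [92, 10221] that have every digit different: 92, 93, 94, 95, 96, 97, …, 9875, 9876.
5191 qualify.

5191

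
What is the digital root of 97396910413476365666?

2

9+7+3+9+6+9+1+0+4+1+3+4+7+6+3+6+5+6+6+6 = 101
1+0+1 = 2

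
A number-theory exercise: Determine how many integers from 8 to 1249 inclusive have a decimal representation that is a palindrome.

104

The integers in [8, 1249] that have a decimal representation that is a palindrome: 8, 9, 11, 22, 33, 44, …, 1111, 1221.
104 qualify.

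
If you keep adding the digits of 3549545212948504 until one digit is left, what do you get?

3+5+4+9+5+4+5+2+1+2+9+4+8+5+0+4 = 70
7+0 = 7

7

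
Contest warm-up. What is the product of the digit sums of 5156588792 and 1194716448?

2520

S(5156588792) = 5+1+5+6+5+8+8+7+9+2 = 56.
S(1194716448) = 1+1+9+4+7+1+6+4+4+8 = 45.
56 · 45 = 2520.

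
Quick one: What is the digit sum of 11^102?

11^102 = 16674540931184946922783187978228460499279840752046544384107237838107532103558292289097540299192481699966121
Sum of its 107 digits: 505.

505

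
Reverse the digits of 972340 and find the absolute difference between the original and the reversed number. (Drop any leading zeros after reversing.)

Reverse of 972340 is 43279.
|972340 − 43279| = 929061

929061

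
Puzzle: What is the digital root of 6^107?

9

The digital root of n equals n mod 9 (or 9 when 9 | n), so we need 6^107 mod 9.
6^107 ≡ 0 (mod 9), so the digital root is 9.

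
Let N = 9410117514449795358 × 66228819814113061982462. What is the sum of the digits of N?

183

9410117514449795358 × 66228819814113061982462 = 623220977294124964655539705206345685011396
Sum of its 42 digits: 183.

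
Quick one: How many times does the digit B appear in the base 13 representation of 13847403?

3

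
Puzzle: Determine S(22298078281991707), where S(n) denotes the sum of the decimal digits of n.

2+2+2+9+8+0+7+8+2+8+1+9+9+1+7+0+7 = 82

82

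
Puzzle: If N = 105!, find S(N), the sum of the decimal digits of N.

648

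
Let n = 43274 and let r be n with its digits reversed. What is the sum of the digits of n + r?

Reversal of 43274 is 47234; 43274 + 47234 = 90508.
Digit sum of 90508: 9+0+5+0+8 = 22.

22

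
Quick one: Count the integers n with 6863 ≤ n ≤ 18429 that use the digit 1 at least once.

The integers in [6863, 18429] that use the digit 1 at least once: 6871, 6881, 6891, 6901, 6910, 6911, …, 18428, 18429.
9265 qualify.

9265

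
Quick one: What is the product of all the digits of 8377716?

8×3×7×7×7×1×6 = 49392

49392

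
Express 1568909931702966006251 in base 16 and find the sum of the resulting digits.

1568909931702966006251 in base 16 is 550CFFC67159A7B1EB.
Digit sum: 5+5+0+12+15+15+12+6+7+1+5+9+10+7+11+1+14+11 = 146.

146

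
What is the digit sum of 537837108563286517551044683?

121

5+3+7+8+3+7+1+0+8+5+6+3+2+8+6+5+1+7+5+5+1+0+4+4+6+8+3 = 121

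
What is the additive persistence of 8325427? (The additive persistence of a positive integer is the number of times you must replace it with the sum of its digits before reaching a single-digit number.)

2

8325427 → 31 → 4 (2 steps)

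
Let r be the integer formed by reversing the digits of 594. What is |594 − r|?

99

Reverse of 594 is 495.
|594 − 495| = 99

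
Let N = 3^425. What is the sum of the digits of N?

936

3^425 = 59776881674829366398580909916393703669122598188773675064031713442056140265142805929017901880575637088444576002298121952823290206429533972537128200097176974082037063122598396812655437591784679167881593443
Sum of its 203 digits: 936.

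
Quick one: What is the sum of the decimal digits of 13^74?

385

13^74 = 27027636582498189040621249864144468324898507852136260989871841246090732111847218889
Sum of its 83 digits: 385.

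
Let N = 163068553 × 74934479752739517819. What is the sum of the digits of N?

163068553 × 74934479752739517819 = 12219457183087030956662045907
Sum of its 29 digits: 120.

120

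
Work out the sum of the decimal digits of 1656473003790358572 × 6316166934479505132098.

1656473003790358572 × 6316166934479505132098 = 10462560014398606786969124989765646644056
Sum of its 41 digits: 198.

198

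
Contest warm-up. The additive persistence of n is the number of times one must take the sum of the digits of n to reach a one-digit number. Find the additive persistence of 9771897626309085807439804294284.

9771897626309085807439804294284 → 159 → 15 → 6 (3 steps)

3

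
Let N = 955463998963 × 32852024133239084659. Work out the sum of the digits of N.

955463998963 × 32852024133239084659 = 31388926352373599758457845208617
Sum of its 32 digits: 163.

163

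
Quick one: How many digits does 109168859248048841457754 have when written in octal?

109168859248048841457754 in base 8 is 27074071034313075071100132, which has 26 digits.

26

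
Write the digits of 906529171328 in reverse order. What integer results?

Reversing 906529171328 gives 823171925609.

823171925609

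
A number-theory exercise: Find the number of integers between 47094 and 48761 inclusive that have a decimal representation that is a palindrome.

The integers in [47094, 48761] that have a decimal representation that is a palindrome: 47174, 47274, 47374, 47474, 47574, 47674, …, 48584, 48684.
16 qualify.

16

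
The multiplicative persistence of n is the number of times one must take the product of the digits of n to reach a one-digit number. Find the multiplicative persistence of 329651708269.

1

329651708269 → 0 (1 step)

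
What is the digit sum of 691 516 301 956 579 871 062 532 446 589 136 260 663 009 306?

6+9+1+5+1+6+3+0+1+9+5+6+5+7+9+8+7+1+0+6+2+5+3+2+4+4+6+5+8+9+1+3+6+2+6+0+6+6+3+0+0+9+3+0+6 = 194

194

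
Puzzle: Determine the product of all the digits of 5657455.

5×6×5×7×4×5×5 = 105000

105000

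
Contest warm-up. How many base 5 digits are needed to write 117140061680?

16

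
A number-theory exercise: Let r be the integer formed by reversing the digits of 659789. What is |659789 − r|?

328167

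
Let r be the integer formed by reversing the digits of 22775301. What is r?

Reversing 22775301 gives 10357722.

10357722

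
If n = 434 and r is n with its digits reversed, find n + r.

Reverse of 434 is 434.
434 + 434 = 868

868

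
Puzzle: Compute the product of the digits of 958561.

9×5×8×5×6×1 = 10800

10800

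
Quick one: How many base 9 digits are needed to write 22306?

22306 in base 9 is 33534, which has 5 digits.

5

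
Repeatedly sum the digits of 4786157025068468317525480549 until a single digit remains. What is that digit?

4

4+7+8+6+1+5+7+0+2+5+0+6+8+4+6+8+3+1+7+5+2+5+4+8+0+5+4+9 = 130
1+3+0 = 4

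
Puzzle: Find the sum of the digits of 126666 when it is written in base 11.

126666 in base 11 is 87191.
Digit sum: 8+7+1+9+1 = 26.

26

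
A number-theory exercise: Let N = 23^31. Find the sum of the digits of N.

23^31 = 1635170022196481349560959748587682926364327
Sum of its 43 digits: 203.

203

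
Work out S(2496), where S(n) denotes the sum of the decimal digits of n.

21

2+4+9+6 = 21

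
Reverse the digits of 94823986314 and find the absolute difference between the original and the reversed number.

53455053465

Reverse of 94823986314 is 41368932849.
|94823986314 − 41368932849| = 53455053465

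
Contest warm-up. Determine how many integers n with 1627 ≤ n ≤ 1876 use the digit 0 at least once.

The integers in [1627, 1876] that use the digit 0 at least once: 1630, 1640, 1650, 1660, 1670, 1680, …, 1860, 1870.
43 qualify.

43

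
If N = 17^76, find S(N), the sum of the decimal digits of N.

424

17^76 = 3266765984047762476113020857636095423501569427358254713188473809448582822334363925830408857281
Sum of its 94 digits: 424.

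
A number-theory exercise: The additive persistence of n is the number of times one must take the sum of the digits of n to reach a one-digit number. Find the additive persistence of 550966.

2

550966 → 31 → 4 (2 steps)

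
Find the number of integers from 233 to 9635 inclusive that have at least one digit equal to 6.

3277

The integers in [233, 9635] that have at least one digit equal to 6: 236, 246, 256, 260, 261, 262, …, 9634, 9635.
3277 qualify.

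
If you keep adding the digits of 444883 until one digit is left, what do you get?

4

4+4+4+8+8+3 = 31
3+1 = 4
(Equivalently, 444883 mod 9 = 4.)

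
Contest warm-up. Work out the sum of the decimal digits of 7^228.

838

7^228 = 4812304761512831426559874746711024558638453687623301769328301142076793724726475868916514919377654229923127957373832897537293600011096406720107664040600930052380773341068806898697501715433096801
Sum of its 193 digits: 838.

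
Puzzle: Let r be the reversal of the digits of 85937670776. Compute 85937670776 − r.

Reverse of 85937670776 is 67707673958.
85937670776 − 67707673958 = 18229996818

18229996818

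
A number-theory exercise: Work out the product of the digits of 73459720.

7×3×4×5×9×7×2×0 = 0

0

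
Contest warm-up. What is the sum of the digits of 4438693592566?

4+4+3+8+6+9+3+5+9+2+5+6+6 = 70

70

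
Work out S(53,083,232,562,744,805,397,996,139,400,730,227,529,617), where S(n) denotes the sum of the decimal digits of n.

178

5+3+0+8+3+2+3+2+5+6+2+7+4+4+8+0+5+3+9+7+9+9+6+1+3+9+4+0+0+7+3+0+2+2+7+5+2+9+6+1+7 = 178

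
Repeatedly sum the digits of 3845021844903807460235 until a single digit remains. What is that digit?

3+8+4+5+0+2+1+8+4+4+9+0+3+8+0+7+4+6+0+2+3+5 = 86
8+6 = 14
1+4 = 5
(Equivalently, 3845021844903807460235 mod 9 = 5.)

5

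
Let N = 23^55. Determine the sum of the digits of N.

23^55 = 785291652424037263548733517675617858730558099314688805476989869947753298407
Sum of its 75 digits: 392.

392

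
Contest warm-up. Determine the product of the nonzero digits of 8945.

1440

8×9×4×5 = 1440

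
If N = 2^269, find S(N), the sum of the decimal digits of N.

2^269 = 948568795032094272909893509191171341133987714380927500611236528192824358010355712
Sum of its 81 digits: 347.

347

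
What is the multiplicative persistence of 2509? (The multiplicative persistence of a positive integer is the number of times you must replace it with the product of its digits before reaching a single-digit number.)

1

2509 → 0 (1 step)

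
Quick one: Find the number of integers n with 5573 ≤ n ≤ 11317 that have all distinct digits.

2576

The integers in [5573, 11317] that have all distinct digits: 5601, 5602, 5603, 5604, 5607, 5608, …, 10986, 10987.
2576 qualify.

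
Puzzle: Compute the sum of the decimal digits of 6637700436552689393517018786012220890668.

179

6+6+3+7+7+0+0+4+3+6+5+5+2+6+8+9+3+9+3+5+1+7+0+1+8+7+8+6+0+1+2+2+2+0+8+9+0+6+6+8 = 179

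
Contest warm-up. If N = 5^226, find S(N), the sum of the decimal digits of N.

733

5^226 = 92730153767185534643293381538690987834189119468944775061325976472939533502390733974932802068080210938408472978400028975676239184622318134643137454986572265625
Sum of its 158 digits: 733.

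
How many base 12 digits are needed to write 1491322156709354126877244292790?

28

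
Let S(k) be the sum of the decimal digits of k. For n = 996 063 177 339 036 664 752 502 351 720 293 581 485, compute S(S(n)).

First digit sum: 172.
1+7+2 = 10.

10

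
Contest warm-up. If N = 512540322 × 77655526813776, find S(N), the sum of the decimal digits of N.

108

512540322 × 77655526813776 = 39801588718212385075872
Sum of its 23 digits: 108.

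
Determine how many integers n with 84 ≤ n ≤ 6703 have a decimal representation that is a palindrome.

149

The integers in [84, 6703] that have a decimal representation that is a palindrome: 88, 99, 101, 111, 121, 131, …, 6556, 6666.
149 qualify.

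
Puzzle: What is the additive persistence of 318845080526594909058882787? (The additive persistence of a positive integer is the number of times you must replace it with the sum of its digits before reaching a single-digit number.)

3

318845080526594909058882787 → 139 → 13 → 4 (3 steps)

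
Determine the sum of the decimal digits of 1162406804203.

37

1+1+6+2+4+0+6+8+0+4+2+0+3 = 37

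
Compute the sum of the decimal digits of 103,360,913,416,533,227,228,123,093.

89

1+0+3+3+6+0+9+1+3+4+1+6+5+3+3+2+2+7+2+2+8+1+2+3+0+9+3 = 89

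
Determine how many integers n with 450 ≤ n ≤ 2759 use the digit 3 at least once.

600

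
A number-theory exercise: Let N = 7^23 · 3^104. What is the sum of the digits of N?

7^23 · 3^104 = 1142524209123410327105079728286490264064635692429182560209462149949783
Sum of its 70 digits: 288.

288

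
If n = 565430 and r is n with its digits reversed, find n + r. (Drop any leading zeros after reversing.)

599995

Reverse of 565430 is 34565.
565430 + 34565 = 599995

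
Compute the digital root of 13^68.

7

The digital root of n equals n mod 9 (or 9 when 9 | n), so we need 13^68 mod 9.
13^68 ≡ 7 (mod 9), so the digital root is 7.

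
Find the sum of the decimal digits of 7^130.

7^130 = 72902966712682973099605321405322404946285479140585148545026416949232978455741748983083120534503031988954803249
Sum of its 110 digits: 493.

493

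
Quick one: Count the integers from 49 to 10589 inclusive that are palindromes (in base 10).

The integers in [49, 10589] that are palindromes (in base 10): 55, 66, 77, 88, 99, 101, …, 10401, 10501.
191 qualify.

191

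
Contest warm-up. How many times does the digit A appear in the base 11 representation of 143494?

1

143494 in base 11 is 9889A.
The digit A appears 1 time.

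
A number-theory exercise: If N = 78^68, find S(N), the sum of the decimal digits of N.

576

78^68 = 459656052404330877371780144703580040900683834799549031843457727742907295041943055802005896885073762607553594499367454083525902336
Sum of its 129 digits: 576.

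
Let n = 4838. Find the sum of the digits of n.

4+8+3+8 = 23

23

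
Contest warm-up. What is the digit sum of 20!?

54

20! = 2432902008176640000
Sum of its 19 digits: 54.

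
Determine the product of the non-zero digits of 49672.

4×9×6×7×2 = 3024

3024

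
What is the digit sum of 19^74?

388

19^74 = 42439129824447471520208553699316782082156065318222202558554334018390269381432740632277521846921
Sum of its 95 digits: 388.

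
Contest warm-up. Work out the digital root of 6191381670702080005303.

7

6+1+9+1+3+8+1+6+7+0+7+0+2+0+8+0+0+0+5+3+0+3 = 70
7+0 = 7
(Equivalently, 6191381670702080005303 mod 9 = 7.)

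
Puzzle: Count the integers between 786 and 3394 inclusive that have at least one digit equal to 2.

1467

The integers in [786, 3394] that have at least one digit equal to 2: 792, 802, 812, 820, 821, 822, …, 3382, 3392.
1467 qualify.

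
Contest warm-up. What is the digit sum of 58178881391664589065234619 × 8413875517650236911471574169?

58178881391664589065234619 × 8413875517650236911471574169 = 489509865785603629960830497852409351263986411244956611
Sum of its 54 digits: 261.

261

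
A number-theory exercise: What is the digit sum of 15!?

45

15! = 1307674368000
Sum of its 13 digits: 45.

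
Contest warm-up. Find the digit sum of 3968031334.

40

3+9+6+8+0+3+1+3+3+4 = 40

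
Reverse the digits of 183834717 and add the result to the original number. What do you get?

Reverse of 183834717 is 717438381.
183834717 + 717438381 = 901273098

901273098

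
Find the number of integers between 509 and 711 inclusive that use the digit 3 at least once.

38

The integers in [509, 711] that use the digit 3 at least once: 513, 523, 530, 531, 532, 533, …, 693, 703.
38 qualify.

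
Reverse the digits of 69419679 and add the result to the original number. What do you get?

167111175

Reverse of 69419679 is 97691496.
69419679 + 97691496 = 167111175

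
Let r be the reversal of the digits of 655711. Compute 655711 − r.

538155

Reverse of 655711 is 117556.
655711 − 117556 = 538155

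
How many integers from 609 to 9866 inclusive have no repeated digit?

The integers in [609, 9866] that have no repeated digit: 609, 610, 612, 613, 614, 615, …, 9864, 9865.
4809 qualify.

4809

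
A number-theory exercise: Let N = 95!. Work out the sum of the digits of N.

585

95! = 10329978488239059262599702099394727095397746340117372869212250571234293987594703124871765375385424468563282236864226607350415360000000000000000000000
Sum of its 149 digits: 585.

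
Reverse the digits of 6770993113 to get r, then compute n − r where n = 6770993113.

Reverse of 6770993113 is 3113990776.
6770993113 − 3113990776 = 3657002337

3657002337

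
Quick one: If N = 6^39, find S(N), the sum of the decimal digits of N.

6^39 = 2227915756473955677973140996096
Sum of its 31 digits: 162.

162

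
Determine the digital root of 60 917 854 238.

8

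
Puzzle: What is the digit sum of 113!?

113! = 22311927486598136465966070212187151182564399087952213171022161345724023063584214692821047352118139068425569179220877461124773845924561575264739138192463311667200000000000000000000000000
Sum of its 185 digits: 666.

666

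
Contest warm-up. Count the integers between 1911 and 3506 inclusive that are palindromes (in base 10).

16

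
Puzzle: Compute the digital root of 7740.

7+7+4+0 = 18
1+8 = 9

9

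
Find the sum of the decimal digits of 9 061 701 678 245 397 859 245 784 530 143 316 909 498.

9+0+6+1+7+0+1+6+7+8+2+4+5+3+9+7+8+5+9+2+4+5+7+8+4+5+3+0+1+4+3+3+1+6+9+0+9+4+9+8 = 192

192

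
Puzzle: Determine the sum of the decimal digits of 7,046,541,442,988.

7+0+4+6+5+4+1+4+4+2+9+8+8 = 62

62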